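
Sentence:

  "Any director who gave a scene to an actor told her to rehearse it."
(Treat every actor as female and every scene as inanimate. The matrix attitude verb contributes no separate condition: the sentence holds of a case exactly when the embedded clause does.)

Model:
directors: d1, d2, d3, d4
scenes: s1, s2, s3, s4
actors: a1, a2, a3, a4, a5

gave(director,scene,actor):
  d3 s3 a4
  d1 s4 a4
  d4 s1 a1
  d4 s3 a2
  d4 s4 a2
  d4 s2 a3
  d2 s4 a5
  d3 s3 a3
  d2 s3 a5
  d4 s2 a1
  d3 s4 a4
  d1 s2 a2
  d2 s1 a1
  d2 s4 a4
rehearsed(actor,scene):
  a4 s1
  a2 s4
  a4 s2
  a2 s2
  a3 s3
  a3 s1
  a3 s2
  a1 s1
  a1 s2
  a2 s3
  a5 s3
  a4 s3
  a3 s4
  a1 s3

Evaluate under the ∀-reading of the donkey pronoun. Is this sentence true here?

"her" takes "an actor" as antecedent and "it" takes "a scene"; both are donkey pronouns co-varying with the restrictor.
Strong reading: for every (d,s,a) with gave(d,s,a), rehearsed(a,s).
Restrictor triples: (d1,s2,a2)→rehearsed(a2,s2) ✓  (d1,s4,a4)→rehearsed(a4,s4) ✗  (d2,s1,a1)→rehearsed(a1,s1) ✓  (d2,s3,a5)→rehearsed(a5,s3) ✓  (d2,s4,a4)→rehearsed(a4,s4) ✗  (d2,s4,a5)→rehearsed(a5,s4) ✗  (d3,s3,a3)→rehearsed(a3,s3) ✓  (d3,s3,a4)→rehearsed(a4,s3) ✓  (d3,s4,a4)→rehearsed(a4,s4) ✗  (d4,s1,a1)→rehearsed(a1,s1) ✓  (d4,s2,a1)→rehearsed(a1,s2) ✓  (d4,s2,a3)→rehearsed(a3,s2) ✓  (d4,s3,a2)→rehearsed(a2,s3) ✓  (d4,s4,a2)→rehearsed(a2,s4) ✓
Counterexample: (d1,s4,a4) — rehearsed(a4,s4) does not hold.

False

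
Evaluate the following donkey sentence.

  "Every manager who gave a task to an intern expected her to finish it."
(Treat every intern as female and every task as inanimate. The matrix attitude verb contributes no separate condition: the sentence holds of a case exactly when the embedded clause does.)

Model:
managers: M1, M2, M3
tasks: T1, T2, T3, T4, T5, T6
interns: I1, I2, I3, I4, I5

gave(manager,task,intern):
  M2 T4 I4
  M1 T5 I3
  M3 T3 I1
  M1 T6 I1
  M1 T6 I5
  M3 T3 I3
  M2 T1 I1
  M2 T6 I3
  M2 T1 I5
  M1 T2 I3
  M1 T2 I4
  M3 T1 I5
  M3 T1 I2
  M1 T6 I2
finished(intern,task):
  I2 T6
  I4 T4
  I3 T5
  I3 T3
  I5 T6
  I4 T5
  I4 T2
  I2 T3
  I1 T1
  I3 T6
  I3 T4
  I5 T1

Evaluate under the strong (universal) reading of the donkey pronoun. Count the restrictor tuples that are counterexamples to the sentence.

"her" takes "an intern" as antecedent and "it" takes "a task"; both are donkey pronouns co-varying with the restrictor.
Strong reading: for every (m,t,i) with gave(m,t,i), finished(i,t).
Restrictor triples: (M1,T2,I3)→finished(I3,T2) ✗  (M1,T2,I4)→finished(I4,T2) ✓  (M1,T5,I3)→finished(I3,T5) ✓  (M1,T6,I1)→finished(I1,T6) ✗  (M1,T6,I2)→finished(I2,T6) ✓  (M1,T6,I5)→finished(I5,T6) ✓  (M2,T1,I1)→finished(I1,T1) ✓  (M2,T1,I5)→finished(I5,T1) ✓  (M2,T4,I4)→finished(I4,T4) ✓  (M2,T6,I3)→finished(I3,T6) ✓  (M3,T1,I2)→finished(I2,T1) ✗  (M3,T1,I5)→finished(I5,T1) ✓  (M3,T3,I1)→finished(I1,T3) ✗  (M3,T3,I3)→finished(I3,T3) ✓
Counterexamples (restrictor triples failing the scope): 4.

4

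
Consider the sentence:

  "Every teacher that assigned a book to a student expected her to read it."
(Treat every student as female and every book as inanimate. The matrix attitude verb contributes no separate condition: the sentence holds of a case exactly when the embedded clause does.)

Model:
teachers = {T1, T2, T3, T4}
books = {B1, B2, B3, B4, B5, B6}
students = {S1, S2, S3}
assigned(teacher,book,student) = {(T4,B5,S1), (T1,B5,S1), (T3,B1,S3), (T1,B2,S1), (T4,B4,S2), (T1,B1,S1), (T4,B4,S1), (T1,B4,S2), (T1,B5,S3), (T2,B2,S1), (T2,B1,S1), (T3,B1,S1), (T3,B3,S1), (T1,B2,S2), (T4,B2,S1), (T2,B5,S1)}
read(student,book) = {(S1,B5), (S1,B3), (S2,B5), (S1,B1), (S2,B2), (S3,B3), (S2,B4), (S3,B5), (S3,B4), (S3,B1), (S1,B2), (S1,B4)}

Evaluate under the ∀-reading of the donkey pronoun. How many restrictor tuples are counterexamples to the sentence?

"her" takes "a student" as antecedent and "it" takes "a book"; both are donkey pronouns co-varying with the restrictor.
Strong reading: for every (t,b,s) with assigned(t,b,s), read(s,b).
Restrictor triples: (T1,B1,S1)→read(S1,B1) ✓  (T1,B2,S1)→read(S1,B2) ✓  (T1,B2,S2)→read(S2,B2) ✓  (T1,B4,S2)→read(S2,B4) ✓  (T1,B5,S1)→read(S1,B5) ✓  (T1,B5,S3)→read(S3,B5) ✓  (T2,B1,S1)→read(S1,B1) ✓  (T2,B2,S1)→read(S1,B2) ✓  (T2,B5,S1)→read(S1,B5) ✓  (T3,B1,S1)→read(S1,B1) ✓  (T3,B1,S3)→read(S3,B1) ✓  (T3,B3,S1)→read(S1,B3) ✓  (T4,B2,S1)→read(S1,B2) ✓  (T4,B4,S1)→read(S1,B4) ✓  (T4,B4,S2)→read(S2,B4) ✓  (T4,B5,S1)→read(S1,B5) ✓
Counterexamples (restrictor triples failing the scope): 0.

0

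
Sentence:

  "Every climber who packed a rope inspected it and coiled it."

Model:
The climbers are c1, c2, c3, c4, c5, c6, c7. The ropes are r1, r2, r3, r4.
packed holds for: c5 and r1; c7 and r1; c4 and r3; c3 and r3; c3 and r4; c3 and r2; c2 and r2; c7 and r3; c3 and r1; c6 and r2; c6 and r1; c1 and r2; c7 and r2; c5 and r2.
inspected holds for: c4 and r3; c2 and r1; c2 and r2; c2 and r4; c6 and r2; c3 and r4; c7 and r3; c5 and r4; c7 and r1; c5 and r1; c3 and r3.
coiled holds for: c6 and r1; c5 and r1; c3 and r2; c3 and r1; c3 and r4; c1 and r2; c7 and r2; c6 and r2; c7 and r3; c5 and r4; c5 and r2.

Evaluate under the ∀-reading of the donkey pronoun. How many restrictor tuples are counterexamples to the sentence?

10

"it" takes "a rope" as antecedent — a donkey pronoun bound across the clause boundary.
Strong reading: for every (c,r) with packed(c,r), inspected(c,r) ∧ coiled(c,r).
Restrictor pairs: (c1,r2) ✗  (c2,r2) ✗  (c3,r1) ✗  (c3,r2) ✗  (c3,r3) ✗  (c3,r4) ✓  (c4,r3) ✗  (c5,r1) ✓  (c5,r2) ✗  (c6,r1) ✗  (c6,r2) ✓  (c7,r1) ✗  (c7,r2) ✗  (c7,r3) ✓
Counterexamples (restrictor pairs failing the scope): 10.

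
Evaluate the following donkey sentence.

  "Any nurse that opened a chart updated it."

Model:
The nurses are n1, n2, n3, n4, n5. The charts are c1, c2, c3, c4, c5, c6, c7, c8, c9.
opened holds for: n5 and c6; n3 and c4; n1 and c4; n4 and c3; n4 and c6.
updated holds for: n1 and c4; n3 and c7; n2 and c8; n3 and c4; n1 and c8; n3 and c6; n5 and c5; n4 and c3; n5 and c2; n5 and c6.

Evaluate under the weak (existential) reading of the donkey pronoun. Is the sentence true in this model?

True

"it" takes "a chart" as antecedent — a donkey pronoun bound across the clause boundary.
Weak reading: every nurse n with some opened-chart has at least one opened-chart c such that updated(n,c).
Per nurse: n1:✓  n3:✓  n4:✓  n5:✓
Every nurse in the restrictor has a witness.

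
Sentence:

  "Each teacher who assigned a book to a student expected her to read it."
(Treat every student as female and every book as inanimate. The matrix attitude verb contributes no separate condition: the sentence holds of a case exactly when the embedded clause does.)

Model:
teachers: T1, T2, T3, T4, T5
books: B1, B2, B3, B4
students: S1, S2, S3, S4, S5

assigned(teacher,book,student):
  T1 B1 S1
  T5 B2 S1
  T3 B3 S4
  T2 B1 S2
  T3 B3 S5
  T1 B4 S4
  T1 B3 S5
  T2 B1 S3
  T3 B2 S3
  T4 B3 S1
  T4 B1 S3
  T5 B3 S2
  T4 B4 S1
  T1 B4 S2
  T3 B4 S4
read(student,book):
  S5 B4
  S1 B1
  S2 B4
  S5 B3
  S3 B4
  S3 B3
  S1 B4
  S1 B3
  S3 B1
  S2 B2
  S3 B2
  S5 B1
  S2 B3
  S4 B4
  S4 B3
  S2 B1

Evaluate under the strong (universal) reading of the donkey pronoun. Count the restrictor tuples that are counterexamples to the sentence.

"her" takes "a student" as antecedent and "it" takes "a book"; both are donkey pronouns co-varying with the restrictor.
Strong reading: for every (t,b,s) with assigned(t,b,s), read(s,b).
Restrictor triples: (T1,B1,S1)→read(S1,B1) ✓  (T1,B3,S5)→read(S5,B3) ✓  (T1,B4,S2)→read(S2,B4) ✓  (T1,B4,S4)→read(S4,B4) ✓  (T2,B1,S2)→read(S2,B1) ✓  (T2,B1,S3)→read(S3,B1) ✓  (T3,B2,S3)→read(S3,B2) ✓  (T3,B3,S4)→read(S4,B3) ✓  (T3,B3,S5)→read(S5,B3) ✓  (T3,B4,S4)→read(S4,B4) ✓  (T4,B1,S3)→read(S3,B1) ✓  (T4,B3,S1)→read(S1,B3) ✓  (T4,B4,S1)→read(S1,B4) ✓  (T5,B2,S1)→read(S1,B2) ✗  (T5,B3,S2)→read(S2,B3) ✓
Counterexamples (restrictor triples failing the scope): 1.

1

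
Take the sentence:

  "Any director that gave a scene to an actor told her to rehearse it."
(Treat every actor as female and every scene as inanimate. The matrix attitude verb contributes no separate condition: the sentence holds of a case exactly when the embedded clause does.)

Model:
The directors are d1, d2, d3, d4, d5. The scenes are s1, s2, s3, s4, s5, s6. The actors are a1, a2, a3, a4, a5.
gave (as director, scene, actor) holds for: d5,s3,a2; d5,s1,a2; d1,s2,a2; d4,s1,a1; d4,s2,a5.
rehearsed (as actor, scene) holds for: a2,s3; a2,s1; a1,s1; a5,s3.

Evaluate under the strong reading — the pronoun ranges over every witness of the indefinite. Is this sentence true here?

"her" takes "an actor" as antecedent and "it" takes "a scene"; both are donkey pronouns co-varying with the restrictor.
Strong reading: for every (d,s,a) with gave(d,s,a), rehearsed(a,s).
Restrictor triples: (d1,s2,a2)→rehearsed(a2,s2) ✗  (d4,s1,a1)→rehearsed(a1,s1) ✓  (d4,s2,a5)→rehearsed(a5,s2) ✗  (d5,s1,a2)→rehearsed(a2,s1) ✓  (d5,s3,a2)→rehearsed(a2,s3) ✓
Counterexample: (d1,s2,a2) — rehearsed(a2,s2) does not hold.

False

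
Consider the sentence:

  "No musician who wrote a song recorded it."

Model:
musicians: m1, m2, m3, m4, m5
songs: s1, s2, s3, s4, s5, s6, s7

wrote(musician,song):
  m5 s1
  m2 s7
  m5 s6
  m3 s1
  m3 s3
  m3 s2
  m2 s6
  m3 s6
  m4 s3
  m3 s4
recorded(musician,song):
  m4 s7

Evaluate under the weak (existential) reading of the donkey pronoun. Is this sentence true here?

"it" takes "a song" as antecedent — a donkey pronoun bound across the clause boundary.
Truth condition: for no (m,s) with wrote(m,s) does recorded(m,s) hold.
Restrictor pairs — does the scope hold? (m2,s6):fails  (m2,s7):fails  (m3,s1):fails  (m3,s2):fails  (m3,s3):fails  (m3,s4):fails  (m3,s6):fails  (m4,s3):fails  (m5,s1):fails  (m5,s6):fails
Scope holds for no restrictor pair, so the sentence is true.

True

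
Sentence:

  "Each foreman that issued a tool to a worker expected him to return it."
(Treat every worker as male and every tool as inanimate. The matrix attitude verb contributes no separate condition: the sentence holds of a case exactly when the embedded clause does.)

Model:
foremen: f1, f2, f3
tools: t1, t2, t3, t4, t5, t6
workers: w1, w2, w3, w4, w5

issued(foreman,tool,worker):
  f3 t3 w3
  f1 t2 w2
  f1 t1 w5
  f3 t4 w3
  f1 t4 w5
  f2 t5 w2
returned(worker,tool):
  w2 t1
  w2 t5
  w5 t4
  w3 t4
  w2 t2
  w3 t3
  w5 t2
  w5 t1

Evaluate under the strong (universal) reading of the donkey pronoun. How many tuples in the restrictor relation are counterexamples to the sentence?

"him" takes "a worker" as antecedent and "it" takes "a tool"; both are donkey pronouns co-varying with the restrictor.
Strong reading: for every (f,t,w) with issued(f,t,w), returned(w,t).
Restrictor triples: (f1,t1,w5)→returned(w5,t1) ✓  (f1,t2,w2)→returned(w2,t2) ✓  (f1,t4,w5)→returned(w5,t4) ✓  (f2,t5,w2)→returned(w2,t5) ✓  (f3,t3,w3)→returned(w3,t3) ✓  (f3,t4,w3)→returned(w3,t4) ✓
Counterexamples (restrictor triples failing the scope): 0.

0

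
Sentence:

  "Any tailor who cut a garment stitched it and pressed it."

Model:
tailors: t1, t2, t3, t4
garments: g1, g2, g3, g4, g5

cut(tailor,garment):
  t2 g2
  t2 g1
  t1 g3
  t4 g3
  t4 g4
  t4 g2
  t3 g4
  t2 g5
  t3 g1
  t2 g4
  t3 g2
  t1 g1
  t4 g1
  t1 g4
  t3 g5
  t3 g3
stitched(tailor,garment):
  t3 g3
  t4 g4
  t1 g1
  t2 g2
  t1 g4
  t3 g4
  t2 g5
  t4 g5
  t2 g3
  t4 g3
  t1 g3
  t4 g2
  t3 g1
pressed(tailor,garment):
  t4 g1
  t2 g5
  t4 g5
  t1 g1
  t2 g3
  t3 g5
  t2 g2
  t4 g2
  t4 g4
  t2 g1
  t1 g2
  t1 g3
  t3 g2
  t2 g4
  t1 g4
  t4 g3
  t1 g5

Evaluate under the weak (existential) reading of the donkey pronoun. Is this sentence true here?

"it" takes "a garment" as antecedent — a donkey pronoun bound across the clause boundary.
Weak reading: every tailor t with some cut-garment has at least one cut-garment g such that stitched(t,g) ∧ pressed(t,g).
Per tailor: t1:✓  t2:✓  t3:✗  t4:✓
t3 has no witness among its cut-garments.

False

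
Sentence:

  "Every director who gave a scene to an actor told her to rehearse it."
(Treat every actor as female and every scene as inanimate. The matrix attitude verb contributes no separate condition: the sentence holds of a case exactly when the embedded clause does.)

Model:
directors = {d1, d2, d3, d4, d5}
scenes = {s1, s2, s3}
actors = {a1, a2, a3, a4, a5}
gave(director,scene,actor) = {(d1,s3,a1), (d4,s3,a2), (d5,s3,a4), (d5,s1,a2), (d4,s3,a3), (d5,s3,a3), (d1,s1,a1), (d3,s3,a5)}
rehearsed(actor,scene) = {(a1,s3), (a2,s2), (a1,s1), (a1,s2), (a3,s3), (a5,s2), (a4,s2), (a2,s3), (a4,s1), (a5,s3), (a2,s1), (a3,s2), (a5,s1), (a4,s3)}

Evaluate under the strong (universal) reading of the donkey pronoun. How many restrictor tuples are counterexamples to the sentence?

0

"her" takes "an actor" as antecedent and "it" takes "a scene"; both are donkey pronouns co-varying with the restrictor.
Strong reading: for every (d,s,a) with gave(d,s,a), rehearsed(a,s).
Restrictor triples: (d1,s1,a1)→rehearsed(a1,s1) ✓  (d1,s3,a1)→rehearsed(a1,s3) ✓  (d3,s3,a5)→rehearsed(a5,s3) ✓  (d4,s3,a2)→rehearsed(a2,s3) ✓  (d4,s3,a3)→rehearsed(a3,s3) ✓  (d5,s1,a2)→rehearsed(a2,s1) ✓  (d5,s3,a3)→rehearsed(a3,s3) ✓  (d5,s3,a4)→rehearsed(a4,s3) ✓
Counterexamples (restrictor triples failing the scope): 0.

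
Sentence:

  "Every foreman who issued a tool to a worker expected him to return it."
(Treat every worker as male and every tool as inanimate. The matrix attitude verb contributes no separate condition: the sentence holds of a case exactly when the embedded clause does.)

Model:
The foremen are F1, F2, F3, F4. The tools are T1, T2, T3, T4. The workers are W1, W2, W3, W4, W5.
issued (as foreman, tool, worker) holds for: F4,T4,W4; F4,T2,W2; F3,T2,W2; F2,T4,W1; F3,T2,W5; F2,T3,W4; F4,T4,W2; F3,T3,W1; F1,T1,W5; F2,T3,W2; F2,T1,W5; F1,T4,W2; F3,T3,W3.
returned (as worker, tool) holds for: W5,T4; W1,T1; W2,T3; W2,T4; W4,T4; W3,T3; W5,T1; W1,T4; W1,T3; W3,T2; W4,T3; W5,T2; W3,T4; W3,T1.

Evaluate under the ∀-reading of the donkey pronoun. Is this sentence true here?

False

"him" takes "a worker" as antecedent and "it" takes "a tool"; both are donkey pronouns co-varying with the restrictor.
Strong reading: for every (f,t,w) with issued(f,t,w), returned(w,t).
Restrictor triples: (F1,T1,W5)→returned(W5,T1) ✓  (F1,T4,W2)→returned(W2,T4) ✓  (F2,T1,W5)→returned(W5,T1) ✓  (F2,T3,W2)→returned(W2,T3) ✓  (F2,T3,W4)→returned(W4,T3) ✓  (F2,T4,W1)→returned(W1,T4) ✓  (F3,T2,W2)→returned(W2,T2) ✗  (F3,T2,W5)→returned(W5,T2) ✓  (F3,T3,W1)→returned(W1,T3) ✓  (F3,T3,W3)→returned(W3,T3) ✓  (F4,T2,W2)→returned(W2,T2) ✗  (F4,T4,W2)→returned(W2,T4) ✓  (F4,T4,W4)→returned(W4,T4) ✓
Counterexample: (F3,T2,W2) — returned(W2,T2) does not hold.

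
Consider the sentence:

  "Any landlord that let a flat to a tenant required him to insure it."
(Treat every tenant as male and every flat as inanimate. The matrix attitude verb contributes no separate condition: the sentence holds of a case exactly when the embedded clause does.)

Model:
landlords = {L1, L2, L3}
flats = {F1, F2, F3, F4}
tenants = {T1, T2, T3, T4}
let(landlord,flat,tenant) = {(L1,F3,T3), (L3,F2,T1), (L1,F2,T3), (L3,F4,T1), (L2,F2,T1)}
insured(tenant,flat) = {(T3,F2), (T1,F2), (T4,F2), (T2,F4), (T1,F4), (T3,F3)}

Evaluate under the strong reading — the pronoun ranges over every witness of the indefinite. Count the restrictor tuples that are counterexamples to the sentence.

"him" takes "a tenant" as antecedent and "it" takes "a flat"; both are donkey pronouns co-varying with the restrictor.
Strong reading: for every (l,f,t) with let(l,f,t), insured(t,f).
Restrictor triples: (L1,F2,T3)→insured(T3,F2) ✓  (L1,F3,T3)→insured(T3,F3) ✓  (L2,F2,T1)→insured(T1,F2) ✓  (L3,F2,T1)→insured(T1,F2) ✓  (L3,F4,T1)→insured(T1,F4) ✓
Counterexamples (restrictor triples failing the scope): 0.

0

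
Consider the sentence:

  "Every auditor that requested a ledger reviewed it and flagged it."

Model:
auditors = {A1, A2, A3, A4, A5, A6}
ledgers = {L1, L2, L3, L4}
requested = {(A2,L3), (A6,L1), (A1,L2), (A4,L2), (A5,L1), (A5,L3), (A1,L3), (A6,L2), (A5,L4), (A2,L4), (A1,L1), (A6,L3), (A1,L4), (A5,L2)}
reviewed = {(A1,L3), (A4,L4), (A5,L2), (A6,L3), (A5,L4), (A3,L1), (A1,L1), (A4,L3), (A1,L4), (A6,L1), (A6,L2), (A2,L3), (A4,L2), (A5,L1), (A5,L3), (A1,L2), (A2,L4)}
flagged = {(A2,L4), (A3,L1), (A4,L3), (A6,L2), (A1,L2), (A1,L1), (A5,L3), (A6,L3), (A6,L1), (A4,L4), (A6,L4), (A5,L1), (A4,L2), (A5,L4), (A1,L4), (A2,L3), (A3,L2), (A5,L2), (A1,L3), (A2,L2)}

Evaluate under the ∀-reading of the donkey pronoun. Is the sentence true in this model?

True

"it" takes "a ledger" as antecedent — a donkey pronoun bound across the clause boundary.
Strong reading: for every (a,l) with requested(a,l), reviewed(a,l) ∧ flagged(a,l).
Restrictor pairs: (A1,L1) ✓  (A1,L2) ✓  (A1,L3) ✓  (A1,L4) ✓  (A2,L3) ✓  (A2,L4) ✓  (A4,L2) ✓  (A5,L1) ✓  (A5,L2) ✓  (A5,L3) ✓  (A5,L4) ✓  (A6,L1) ✓  (A6,L2) ✓  (A6,L3) ✓
Every restrictor pair satisfies the scope.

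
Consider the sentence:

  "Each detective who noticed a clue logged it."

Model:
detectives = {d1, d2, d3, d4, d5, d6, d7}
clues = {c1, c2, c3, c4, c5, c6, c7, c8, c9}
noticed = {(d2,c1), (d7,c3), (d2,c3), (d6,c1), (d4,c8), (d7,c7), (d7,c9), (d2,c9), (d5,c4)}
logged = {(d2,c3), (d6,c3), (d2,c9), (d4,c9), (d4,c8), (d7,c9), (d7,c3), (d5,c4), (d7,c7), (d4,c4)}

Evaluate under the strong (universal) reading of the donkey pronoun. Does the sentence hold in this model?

False

"it" takes "a clue" as antecedent — a donkey pronoun bound across the clause boundary.
Strong reading: for every (d,c) with noticed(d,c), logged(d,c).
Restrictor pairs: (d2,c1) ✗  (d2,c3) ✓  (d2,c9) ✓  (d4,c8) ✓  (d5,c4) ✓  (d6,c1) ✗  (d7,c3) ✓  (d7,c7) ✓  (d7,c9) ✓
Counterexample: (d2,c1) is in noticed but fails the scope.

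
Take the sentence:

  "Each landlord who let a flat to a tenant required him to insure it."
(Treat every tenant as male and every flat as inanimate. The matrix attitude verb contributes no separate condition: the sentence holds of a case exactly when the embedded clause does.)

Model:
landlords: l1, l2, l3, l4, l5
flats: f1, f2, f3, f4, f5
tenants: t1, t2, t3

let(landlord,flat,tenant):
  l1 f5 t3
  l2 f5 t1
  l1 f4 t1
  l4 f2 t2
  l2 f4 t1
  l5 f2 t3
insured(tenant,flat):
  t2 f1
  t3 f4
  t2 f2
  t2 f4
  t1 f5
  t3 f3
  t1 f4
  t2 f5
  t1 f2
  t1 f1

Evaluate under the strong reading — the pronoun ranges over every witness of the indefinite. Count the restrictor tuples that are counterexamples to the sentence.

2

"him" takes "a tenant" as antecedent and "it" takes "a flat"; both are donkey pronouns co-varying with the restrictor.
Strong reading: for every (l,f,t) with let(l,f,t), insured(t,f).
Restrictor triples: (l1,f4,t1)→insured(t1,f4) ✓  (l1,f5,t3)→insured(t3,f5) ✗  (l2,f4,t1)→insured(t1,f4) ✓  (l2,f5,t1)→insured(t1,f5) ✓  (l4,f2,t2)→insured(t2,f2) ✓  (l5,f2,t3)→insured(t3,f2) ✗
Counterexamples (restrictor triples failing the scope): 2.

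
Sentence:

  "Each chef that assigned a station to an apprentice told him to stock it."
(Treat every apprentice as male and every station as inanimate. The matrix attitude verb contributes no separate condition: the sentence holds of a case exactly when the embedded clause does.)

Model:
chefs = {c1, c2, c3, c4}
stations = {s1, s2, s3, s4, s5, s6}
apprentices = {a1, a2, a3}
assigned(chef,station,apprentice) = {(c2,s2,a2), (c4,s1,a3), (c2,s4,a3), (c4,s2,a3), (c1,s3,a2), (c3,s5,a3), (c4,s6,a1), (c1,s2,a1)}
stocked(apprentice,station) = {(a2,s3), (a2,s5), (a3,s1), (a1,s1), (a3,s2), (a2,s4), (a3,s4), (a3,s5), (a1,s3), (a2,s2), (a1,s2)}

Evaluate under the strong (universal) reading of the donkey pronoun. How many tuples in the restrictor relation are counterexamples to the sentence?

1

"him" takes "an apprentice" as antecedent and "it" takes "a station"; both are donkey pronouns co-varying with the restrictor.
Strong reading: for every (c,s,a) with assigned(c,s,a), stocked(a,s).
Restrictor triples: (c1,s2,a1)→stocked(a1,s2) ✓  (c1,s3,a2)→stocked(a2,s3) ✓  (c2,s2,a2)→stocked(a2,s2) ✓  (c2,s4,a3)→stocked(a3,s4) ✓  (c3,s5,a3)→stocked(a3,s5) ✓  (c4,s1,a3)→stocked(a3,s1) ✓  (c4,s2,a3)→stocked(a3,s2) ✓  (c4,s6,a1)→stocked(a1,s6) ✗
Counterexamples (restrictor triples failing the scope): 1.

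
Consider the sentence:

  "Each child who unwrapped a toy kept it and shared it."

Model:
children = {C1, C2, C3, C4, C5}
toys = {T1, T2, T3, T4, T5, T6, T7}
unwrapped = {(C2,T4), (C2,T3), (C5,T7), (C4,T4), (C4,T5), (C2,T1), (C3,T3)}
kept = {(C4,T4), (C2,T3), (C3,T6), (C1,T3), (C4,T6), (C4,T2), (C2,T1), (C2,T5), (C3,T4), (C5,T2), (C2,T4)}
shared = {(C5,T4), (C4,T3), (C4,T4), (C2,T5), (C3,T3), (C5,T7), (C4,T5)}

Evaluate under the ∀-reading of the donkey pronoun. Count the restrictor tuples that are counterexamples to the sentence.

"it" takes "a toy" as antecedent — a donkey pronoun bound across the clause boundary.
Strong reading: for every (c,t) with unwrapped(c,t), kept(c,t) ∧ shared(c,t).
Restrictor pairs: (C2,T1) ✗  (C2,T3) ✗  (C2,T4) ✗  (C3,T3) ✗  (C4,T4) ✓  (C4,T5) ✗  (C5,T7) ✗
Counterexamples (restrictor pairs failing the scope): 6.

6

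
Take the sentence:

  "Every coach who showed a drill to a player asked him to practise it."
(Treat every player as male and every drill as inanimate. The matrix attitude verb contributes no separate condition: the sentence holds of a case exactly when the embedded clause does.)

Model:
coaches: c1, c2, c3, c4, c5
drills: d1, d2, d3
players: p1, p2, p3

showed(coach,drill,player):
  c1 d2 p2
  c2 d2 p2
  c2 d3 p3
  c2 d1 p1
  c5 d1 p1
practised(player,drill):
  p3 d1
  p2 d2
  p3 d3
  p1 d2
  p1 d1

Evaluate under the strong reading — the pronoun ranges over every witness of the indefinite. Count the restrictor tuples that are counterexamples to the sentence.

0

"him" takes "a player" as antecedent and "it" takes "a drill"; both are donkey pronouns co-varying with the restrictor.
Strong reading: for every (c,d,p) with showed(c,d,p), practised(p,d).
Restrictor triples: (c1,d2,p2)→practised(p2,d2) ✓  (c2,d1,p1)→practised(p1,d1) ✓  (c2,d2,p2)→practised(p2,d2) ✓  (c2,d3,p3)→practised(p3,d3) ✓  (c5,d1,p1)→practised(p1,d1) ✓
Counterexamples (restrictor triples failing the scope): 0.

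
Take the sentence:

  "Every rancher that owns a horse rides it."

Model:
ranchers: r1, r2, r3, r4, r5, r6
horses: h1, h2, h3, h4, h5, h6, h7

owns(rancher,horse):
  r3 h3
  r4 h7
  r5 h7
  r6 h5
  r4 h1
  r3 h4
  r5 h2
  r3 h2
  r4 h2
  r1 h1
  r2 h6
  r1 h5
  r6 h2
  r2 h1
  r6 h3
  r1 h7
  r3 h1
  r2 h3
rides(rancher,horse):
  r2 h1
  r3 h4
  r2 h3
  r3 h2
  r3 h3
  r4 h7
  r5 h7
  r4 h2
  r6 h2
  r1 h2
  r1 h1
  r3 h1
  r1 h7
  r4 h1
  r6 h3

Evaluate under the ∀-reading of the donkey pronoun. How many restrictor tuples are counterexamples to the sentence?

4

"it" takes "a horse" as antecedent — a donkey pronoun bound across the clause boundary.
Strong reading: for every (r,h) with owns(r,h), rides(r,h).
Restrictor pairs: (r1,h1) ✓  (r1,h5) ✗  (r1,h7) ✓  (r2,h1) ✓  (r2,h3) ✓  (r2,h6) ✗  (r3,h1) ✓  (r3,h2) ✓  (r3,h3) ✓  (r3,h4) ✓  (r4,h1) ✓  (r4,h2) ✓  (r4,h7) ✓  (r5,h2) ✗  (r5,h7) ✓  (r6,h2) ✓  (r6,h3) ✓  (r6,h5) ✗
Counterexamples (restrictor pairs failing the scope): 4.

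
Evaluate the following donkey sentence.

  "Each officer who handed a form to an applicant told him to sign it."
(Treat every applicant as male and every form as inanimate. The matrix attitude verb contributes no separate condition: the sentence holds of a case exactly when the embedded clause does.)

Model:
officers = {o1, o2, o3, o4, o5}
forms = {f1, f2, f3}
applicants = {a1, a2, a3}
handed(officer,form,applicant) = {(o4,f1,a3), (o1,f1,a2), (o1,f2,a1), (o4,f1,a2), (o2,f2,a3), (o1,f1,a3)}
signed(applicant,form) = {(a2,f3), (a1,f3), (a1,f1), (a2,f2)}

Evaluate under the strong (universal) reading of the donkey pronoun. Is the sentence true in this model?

"him" takes "an applicant" as antecedent and "it" takes "a form"; both are donkey pronouns co-varying with the restrictor.
Strong reading: for every (o,f,a) with handed(o,f,a), signed(a,f).
Restrictor triples: (o1,f1,a2)→signed(a2,f1) ✗  (o1,f1,a3)→signed(a3,f1) ✗  (o1,f2,a1)→signed(a1,f2) ✗  (o2,f2,a3)→signed(a3,f2) ✗  (o4,f1,a2)→signed(a2,f1) ✗  (o4,f1,a3)→signed(a3,f1) ✗
Counterexample: (o1,f1,a2) — signed(a2,f1) does not hold.

False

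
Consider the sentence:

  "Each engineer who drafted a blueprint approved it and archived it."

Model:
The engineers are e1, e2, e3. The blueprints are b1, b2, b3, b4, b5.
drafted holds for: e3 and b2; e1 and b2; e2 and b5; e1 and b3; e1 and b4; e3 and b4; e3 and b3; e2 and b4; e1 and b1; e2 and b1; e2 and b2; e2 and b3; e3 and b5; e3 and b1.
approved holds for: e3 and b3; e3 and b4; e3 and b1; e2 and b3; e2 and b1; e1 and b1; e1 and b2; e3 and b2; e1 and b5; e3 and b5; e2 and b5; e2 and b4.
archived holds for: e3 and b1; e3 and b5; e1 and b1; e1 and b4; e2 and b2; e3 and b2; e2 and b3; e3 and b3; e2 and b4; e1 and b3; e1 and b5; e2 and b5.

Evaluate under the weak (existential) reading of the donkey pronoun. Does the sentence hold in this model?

True

"it" takes "a blueprint" as antecedent — a donkey pronoun bound across the clause boundary.
Weak reading: every engineer e with some drafted-blueprint has at least one drafted-blueprint b such that approved(e,b) ∧ archived(e,b).
Per engineer: e1:✓  e2:✓  e3:✓
Every engineer in the restrictor has a witness.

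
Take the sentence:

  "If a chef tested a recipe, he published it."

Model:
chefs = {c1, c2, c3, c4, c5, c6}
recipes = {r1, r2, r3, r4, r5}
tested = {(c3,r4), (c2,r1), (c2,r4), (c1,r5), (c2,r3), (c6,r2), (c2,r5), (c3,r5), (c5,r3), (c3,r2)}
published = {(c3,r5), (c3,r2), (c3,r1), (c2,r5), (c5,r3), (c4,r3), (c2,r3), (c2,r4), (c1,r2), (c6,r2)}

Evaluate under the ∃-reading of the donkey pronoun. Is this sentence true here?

"it" takes "a recipe" as antecedent — a donkey pronoun bound across the clause boundary.
Weak reading: every chef c with some tested-recipe has at least one tested-recipe r such that published(c,r).
Per chef: c1:✗  c2:✓  c3:✓  c5:✓  c6:✓
c1 has no witness among its tested-recipes.

False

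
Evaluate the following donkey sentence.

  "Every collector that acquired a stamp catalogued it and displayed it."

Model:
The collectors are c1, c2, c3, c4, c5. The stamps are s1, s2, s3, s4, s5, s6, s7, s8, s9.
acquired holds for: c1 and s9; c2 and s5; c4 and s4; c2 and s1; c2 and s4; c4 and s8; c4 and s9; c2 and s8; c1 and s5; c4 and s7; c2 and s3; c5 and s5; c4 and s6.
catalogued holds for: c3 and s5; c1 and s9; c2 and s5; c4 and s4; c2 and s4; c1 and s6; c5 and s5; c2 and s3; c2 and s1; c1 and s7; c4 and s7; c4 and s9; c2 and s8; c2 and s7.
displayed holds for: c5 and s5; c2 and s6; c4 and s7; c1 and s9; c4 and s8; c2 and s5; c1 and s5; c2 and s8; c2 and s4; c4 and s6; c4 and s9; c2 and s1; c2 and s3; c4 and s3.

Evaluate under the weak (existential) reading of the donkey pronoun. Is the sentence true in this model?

"it" takes "a stamp" as antecedent — a donkey pronoun bound across the clause boundary.
Weak reading: every collector c with some acquired-stamp has at least one acquired-stamp s such that catalogued(c,s) ∧ displayed(c,s).
Per collector: c1:✓  c2:✓  c4:✓  c5:✓
Every collector in the restrictor has a witness.

True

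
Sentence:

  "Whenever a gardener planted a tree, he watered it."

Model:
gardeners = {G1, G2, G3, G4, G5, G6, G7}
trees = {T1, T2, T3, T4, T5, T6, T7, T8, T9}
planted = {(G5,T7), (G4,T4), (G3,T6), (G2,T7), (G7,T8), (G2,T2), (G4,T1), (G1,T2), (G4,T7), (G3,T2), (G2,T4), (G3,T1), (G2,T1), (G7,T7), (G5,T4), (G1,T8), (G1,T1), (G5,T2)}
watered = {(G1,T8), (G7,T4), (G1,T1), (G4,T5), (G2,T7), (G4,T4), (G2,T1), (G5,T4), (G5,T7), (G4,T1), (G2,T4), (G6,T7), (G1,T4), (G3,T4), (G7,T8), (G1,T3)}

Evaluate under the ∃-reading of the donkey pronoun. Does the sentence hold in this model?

False

"it" takes "a tree" as antecedent — a donkey pronoun bound across the clause boundary.
Weak reading: every gardener g with some planted-tree has at least one planted-tree t such that watered(g,t).
Per gardener: G1:✓  G2:✓  G3:✗  G4:✓  G5:✓  G7:✓
G3 has no witness among its planted-trees.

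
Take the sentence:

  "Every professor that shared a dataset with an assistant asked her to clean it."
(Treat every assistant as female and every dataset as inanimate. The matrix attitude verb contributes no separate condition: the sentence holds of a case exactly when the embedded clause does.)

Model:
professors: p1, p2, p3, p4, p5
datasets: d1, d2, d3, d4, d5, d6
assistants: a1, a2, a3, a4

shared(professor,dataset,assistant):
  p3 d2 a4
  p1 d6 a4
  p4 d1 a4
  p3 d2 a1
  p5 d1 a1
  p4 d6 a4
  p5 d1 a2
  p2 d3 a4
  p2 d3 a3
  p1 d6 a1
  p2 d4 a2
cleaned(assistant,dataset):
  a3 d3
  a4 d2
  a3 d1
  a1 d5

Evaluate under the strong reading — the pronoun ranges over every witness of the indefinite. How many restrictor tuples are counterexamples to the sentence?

9

"her" takes "an assistant" as antecedent and "it" takes "a dataset"; both are donkey pronouns co-varying with the restrictor.
Strong reading: for every (p,d,a) with shared(p,d,a), cleaned(a,d).
Restrictor triples: (p1,d6,a1)→cleaned(a1,d6) ✗  (p1,d6,a4)→cleaned(a4,d6) ✗  (p2,d3,a3)→cleaned(a3,d3) ✓  (p2,d3,a4)→cleaned(a4,d3) ✗  (p2,d4,a2)→cleaned(a2,d4) ✗  (p3,d2,a1)→cleaned(a1,d2) ✗  (p3,d2,a4)→cleaned(a4,d2) ✓  (p4,d1,a4)→cleaned(a4,d1) ✗  (p4,d6,a4)→cleaned(a4,d6) ✗  (p5,d1,a1)→cleaned(a1,d1) ✗  (p5,d1,a2)→cleaned(a2,d1) ✗
Counterexamples (restrictor triples failing the scope): 9.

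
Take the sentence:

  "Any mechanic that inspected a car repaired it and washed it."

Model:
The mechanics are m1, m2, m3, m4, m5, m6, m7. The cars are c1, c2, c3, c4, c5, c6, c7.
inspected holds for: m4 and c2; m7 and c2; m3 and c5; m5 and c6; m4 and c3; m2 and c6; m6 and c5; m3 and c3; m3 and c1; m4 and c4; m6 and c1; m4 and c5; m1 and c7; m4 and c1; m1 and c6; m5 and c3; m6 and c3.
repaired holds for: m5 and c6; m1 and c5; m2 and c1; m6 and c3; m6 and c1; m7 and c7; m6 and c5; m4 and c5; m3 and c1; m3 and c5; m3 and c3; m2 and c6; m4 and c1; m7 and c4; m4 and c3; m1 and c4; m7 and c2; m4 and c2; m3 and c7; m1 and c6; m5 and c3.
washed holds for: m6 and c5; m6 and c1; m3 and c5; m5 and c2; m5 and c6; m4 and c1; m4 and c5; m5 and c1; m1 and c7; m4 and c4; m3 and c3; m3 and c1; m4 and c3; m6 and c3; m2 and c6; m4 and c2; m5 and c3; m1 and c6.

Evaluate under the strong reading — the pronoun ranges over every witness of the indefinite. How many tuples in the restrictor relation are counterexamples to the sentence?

"it" takes "a car" as antecedent — a donkey pronoun bound across the clause boundary.
Strong reading: for every (m,c) with inspected(m,c), repaired(m,c) ∧ washed(m,c).
Restrictor pairs: (m1,c6) ✓  (m1,c7) ✗  (m2,c6) ✓  (m3,c1) ✓  (m3,c3) ✓  (m3,c5) ✓  (m4,c1) ✓  (m4,c2) ✓  (m4,c3) ✓  (m4,c4) ✗  (m4,c5) ✓  (m5,c3) ✓  (m5,c6) ✓  (m6,c1) ✓  (m6,c3) ✓  (m6,c5) ✓  (m7,c2) ✗
Counterexamples (restrictor pairs failing the scope): 3.

3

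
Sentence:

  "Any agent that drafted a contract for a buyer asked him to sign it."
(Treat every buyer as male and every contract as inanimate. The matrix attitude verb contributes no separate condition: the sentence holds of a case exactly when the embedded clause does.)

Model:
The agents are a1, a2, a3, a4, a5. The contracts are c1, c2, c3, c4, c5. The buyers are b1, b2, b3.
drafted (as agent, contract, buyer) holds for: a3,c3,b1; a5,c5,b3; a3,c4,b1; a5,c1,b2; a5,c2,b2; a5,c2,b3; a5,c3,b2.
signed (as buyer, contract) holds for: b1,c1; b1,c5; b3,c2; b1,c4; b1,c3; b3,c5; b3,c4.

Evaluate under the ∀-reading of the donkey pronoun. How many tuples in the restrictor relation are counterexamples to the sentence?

"him" takes "a buyer" as antecedent and "it" takes "a contract"; both are donkey pronouns co-varying with the restrictor.
Strong reading: for every (a,c,b) with drafted(a,c,b), signed(b,c).
Restrictor triples: (a3,c3,b1)→signed(b1,c3) ✓  (a3,c4,b1)→signed(b1,c4) ✓  (a5,c1,b2)→signed(b2,c1) ✗  (a5,c2,b2)→signed(b2,c2) ✗  (a5,c2,b3)→signed(b3,c2) ✓  (a5,c3,b2)→signed(b2,c3) ✗  (a5,c5,b3)→signed(b3,c5) ✓
Counterexamples (restrictor triples failing the scope): 3.

3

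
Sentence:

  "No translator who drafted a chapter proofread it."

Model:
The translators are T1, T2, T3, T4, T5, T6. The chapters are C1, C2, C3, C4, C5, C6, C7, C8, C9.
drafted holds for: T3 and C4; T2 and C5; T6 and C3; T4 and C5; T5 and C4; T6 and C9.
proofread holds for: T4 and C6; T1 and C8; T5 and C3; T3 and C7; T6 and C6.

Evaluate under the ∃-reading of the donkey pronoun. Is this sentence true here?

"it" takes "a chapter" as antecedent — a donkey pronoun bound across the clause boundary.
Truth condition: for no (t,c) with drafted(t,c) does proofread(t,c) hold.
Restrictor pairs — does the scope hold? (T2,C5):fails  (T3,C4):fails  (T4,C5):fails  (T5,C4):fails  (T6,C3):fails  (T6,C9):fails
Scope holds for no restrictor pair, so the sentence is true.

True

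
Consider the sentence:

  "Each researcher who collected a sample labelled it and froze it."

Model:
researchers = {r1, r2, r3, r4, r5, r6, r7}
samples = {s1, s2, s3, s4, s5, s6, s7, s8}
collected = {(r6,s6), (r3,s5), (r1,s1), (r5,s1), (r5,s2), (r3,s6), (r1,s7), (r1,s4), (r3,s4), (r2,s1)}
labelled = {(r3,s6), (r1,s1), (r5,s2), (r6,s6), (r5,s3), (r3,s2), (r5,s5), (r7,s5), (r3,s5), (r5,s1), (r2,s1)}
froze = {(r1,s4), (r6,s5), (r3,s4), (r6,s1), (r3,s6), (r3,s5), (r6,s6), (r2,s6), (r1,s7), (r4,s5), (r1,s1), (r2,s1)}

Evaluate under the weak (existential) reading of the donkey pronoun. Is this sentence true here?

"it" takes "a sample" as antecedent — a donkey pronoun bound across the clause boundary.
Weak reading: every researcher r with some collected-sample has at least one collected-sample s such that labelled(r,s) ∧ froze(r,s).
Per researcher: r1:✓  r2:✓  r3:✓  r5:✗  r6:✓
r5 has no witness among its collected-samples.

False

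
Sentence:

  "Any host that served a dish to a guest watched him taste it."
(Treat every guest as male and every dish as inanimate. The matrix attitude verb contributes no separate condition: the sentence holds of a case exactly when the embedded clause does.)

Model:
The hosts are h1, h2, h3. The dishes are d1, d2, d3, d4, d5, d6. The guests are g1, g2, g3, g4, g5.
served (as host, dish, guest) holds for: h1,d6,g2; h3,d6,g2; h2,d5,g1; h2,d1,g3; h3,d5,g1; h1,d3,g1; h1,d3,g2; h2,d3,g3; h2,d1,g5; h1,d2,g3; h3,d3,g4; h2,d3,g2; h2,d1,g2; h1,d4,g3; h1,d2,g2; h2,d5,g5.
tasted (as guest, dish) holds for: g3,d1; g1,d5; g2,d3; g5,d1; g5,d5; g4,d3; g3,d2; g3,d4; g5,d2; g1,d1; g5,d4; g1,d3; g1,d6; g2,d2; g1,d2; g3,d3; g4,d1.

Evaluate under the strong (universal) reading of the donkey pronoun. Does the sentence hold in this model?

False

"him" takes "a guest" as antecedent and "it" takes "a dish"; both are donkey pronouns co-varying with the restrictor.
Strong reading: for every (h,d,g) with served(h,d,g), tasted(g,d).
Restrictor triples: (h1,d2,g2)→tasted(g2,d2) ✓  (h1,d2,g3)→tasted(g3,d2) ✓  (h1,d3,g1)→tasted(g1,d3) ✓  (h1,d3,g2)→tasted(g2,d3) ✓  (h1,d4,g3)→tasted(g3,d4) ✓  (h1,d6,g2)→tasted(g2,d6) ✗  (h2,d1,g2)→tasted(g2,d1) ✗  (h2,d1,g3)→tasted(g3,d1) ✓  (h2,d1,g5)→tasted(g5,d1) ✓  (h2,d3,g2)→tasted(g2,d3) ✓  (h2,d3,g3)→tasted(g3,d3) ✓  (h2,d5,g1)→tasted(g1,d5) ✓  (h2,d5,g5)→tasted(g5,d5) ✓  (h3,d3,g4)→tasted(g4,d3) ✓  (h3,d5,g1)→tasted(g1,d5) ✓  (h3,d6,g2)→tasted(g2,d6) ✗
Counterexample: (h1,d6,g2) — tasted(g2,d6) does not hold.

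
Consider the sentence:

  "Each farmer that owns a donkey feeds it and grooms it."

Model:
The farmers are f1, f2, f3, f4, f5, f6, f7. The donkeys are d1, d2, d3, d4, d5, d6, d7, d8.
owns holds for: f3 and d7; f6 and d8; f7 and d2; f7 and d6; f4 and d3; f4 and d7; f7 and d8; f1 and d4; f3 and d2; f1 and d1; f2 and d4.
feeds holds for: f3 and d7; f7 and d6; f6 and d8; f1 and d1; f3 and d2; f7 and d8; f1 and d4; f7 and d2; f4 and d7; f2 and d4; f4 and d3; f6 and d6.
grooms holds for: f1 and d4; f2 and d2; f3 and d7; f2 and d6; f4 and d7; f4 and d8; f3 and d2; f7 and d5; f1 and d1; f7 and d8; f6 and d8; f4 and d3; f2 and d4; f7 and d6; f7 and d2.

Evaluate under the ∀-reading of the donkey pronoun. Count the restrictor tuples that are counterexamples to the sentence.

"it" takes "a donkey" as antecedent — a donkey pronoun bound across the clause boundary.
Strong reading: for every (f,d) with owns(f,d), feeds(f,d) ∧ grooms(f,d).
Restrictor pairs: (f1,d1) ✓  (f1,d4) ✓  (f2,d4) ✓  (f3,d2) ✓  (f3,d7) ✓  (f4,d3) ✓  (f4,d7) ✓  (f6,d8) ✓  (f7,d2) ✓  (f7,d6) ✓  (f7,d8) ✓
Counterexamples (restrictor pairs failing the scope): 0.

0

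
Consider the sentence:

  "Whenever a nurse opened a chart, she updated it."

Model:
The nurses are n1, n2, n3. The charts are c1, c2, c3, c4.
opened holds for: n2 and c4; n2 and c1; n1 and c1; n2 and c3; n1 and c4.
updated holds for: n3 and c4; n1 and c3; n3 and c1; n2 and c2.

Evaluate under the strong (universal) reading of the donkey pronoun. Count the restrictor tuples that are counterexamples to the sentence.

"it" takes "a chart" as antecedent — a donkey pronoun bound across the clause boundary.
Strong reading: for every (n,c) with opened(n,c), updated(n,c).
Restrictor pairs: (n1,c1) ✗  (n1,c4) ✗  (n2,c1) ✗  (n2,c3) ✗  (n2,c4) ✗
Counterexamples (restrictor pairs failing the scope): 5.

5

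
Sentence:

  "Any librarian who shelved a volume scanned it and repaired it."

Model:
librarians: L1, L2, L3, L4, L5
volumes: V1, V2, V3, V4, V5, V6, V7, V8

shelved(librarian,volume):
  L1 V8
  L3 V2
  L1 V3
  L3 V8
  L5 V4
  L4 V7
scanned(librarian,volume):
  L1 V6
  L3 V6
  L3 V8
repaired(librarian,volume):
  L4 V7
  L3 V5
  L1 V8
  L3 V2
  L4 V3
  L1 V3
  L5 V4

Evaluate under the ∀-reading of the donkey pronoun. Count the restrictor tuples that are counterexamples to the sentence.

6

"it" takes "a volume" as antecedent — a donkey pronoun bound across the clause boundary.
Strong reading: for every (l,v) with shelved(l,v), scanned(l,v) ∧ repaired(l,v).
Restrictor pairs: (L1,V3) ✗  (L1,V8) ✗  (L3,V2) ✗  (L3,V8) ✗  (L4,V7) ✗  (L5,V4) ✗
Counterexamples (restrictor pairs failing the scope): 6.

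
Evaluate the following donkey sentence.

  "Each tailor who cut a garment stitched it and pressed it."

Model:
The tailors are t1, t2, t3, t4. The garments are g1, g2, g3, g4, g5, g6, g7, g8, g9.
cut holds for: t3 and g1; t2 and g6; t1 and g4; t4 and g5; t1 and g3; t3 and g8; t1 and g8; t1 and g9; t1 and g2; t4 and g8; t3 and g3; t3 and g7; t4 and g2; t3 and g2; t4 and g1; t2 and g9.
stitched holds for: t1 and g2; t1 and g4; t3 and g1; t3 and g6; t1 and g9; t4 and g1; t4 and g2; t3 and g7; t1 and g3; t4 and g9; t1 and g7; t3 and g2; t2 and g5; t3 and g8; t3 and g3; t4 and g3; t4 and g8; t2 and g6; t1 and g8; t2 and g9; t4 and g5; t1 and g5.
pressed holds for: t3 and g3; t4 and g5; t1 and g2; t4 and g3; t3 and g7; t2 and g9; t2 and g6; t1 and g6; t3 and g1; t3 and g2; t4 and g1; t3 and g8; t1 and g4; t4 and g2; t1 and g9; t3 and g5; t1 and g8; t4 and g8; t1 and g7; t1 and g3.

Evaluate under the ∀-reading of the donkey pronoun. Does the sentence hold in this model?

True

"it" takes "a garment" as antecedent — a donkey pronoun bound across the clause boundary.
Strong reading: for every (t,g) with cut(t,g), stitched(t,g) ∧ pressed(t,g).
Restrictor pairs: (t1,g2) ✓  (t1,g3) ✓  (t1,g4) ✓  (t1,g8) ✓  (t1,g9) ✓  (t2,g6) ✓  (t2,g9) ✓  (t3,g1) ✓  (t3,g2) ✓  (t3,g3) ✓  (t3,g7) ✓  (t3,g8) ✓  (t4,g1) ✓  (t4,g2) ✓  (t4,g5) ✓  (t4,g8) ✓
Every restrictor pair satisfies the scope.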